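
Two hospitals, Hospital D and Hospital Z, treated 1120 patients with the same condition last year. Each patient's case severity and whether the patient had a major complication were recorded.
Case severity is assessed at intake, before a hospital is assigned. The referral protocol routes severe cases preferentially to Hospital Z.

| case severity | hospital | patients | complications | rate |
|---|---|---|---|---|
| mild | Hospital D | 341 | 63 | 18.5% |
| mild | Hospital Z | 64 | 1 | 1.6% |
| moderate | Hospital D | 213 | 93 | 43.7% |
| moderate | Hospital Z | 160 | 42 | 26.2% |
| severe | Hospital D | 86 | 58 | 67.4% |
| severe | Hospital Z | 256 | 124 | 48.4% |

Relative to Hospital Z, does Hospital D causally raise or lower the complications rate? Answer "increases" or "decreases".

increases

Within every case severity level Hospital Z has the lower rate, yet pooled Hospital D does — Simpson's reversal.
Case severity differs across hospitals for reasons unrelated to any effect of the hospital itself, and it separately predicts the outcome — a classic confounder. We must compare within case severity levels.
Within each level — mild: 18.5% vs 1.6%; moderate: 43.7% vs 26.2%; severe: 67.4% vs 48.4% — Hospital Z is lower every time.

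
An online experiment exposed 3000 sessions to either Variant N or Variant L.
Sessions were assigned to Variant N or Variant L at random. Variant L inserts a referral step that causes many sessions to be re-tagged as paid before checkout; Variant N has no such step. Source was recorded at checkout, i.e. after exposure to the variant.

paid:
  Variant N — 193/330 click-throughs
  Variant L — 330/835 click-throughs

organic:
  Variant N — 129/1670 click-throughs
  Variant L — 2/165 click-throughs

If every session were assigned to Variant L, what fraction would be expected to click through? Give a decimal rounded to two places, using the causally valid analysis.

The stratified and pooled comparisons disagree (Variant N wins within each traffic source; Variant L wins overall), so the answer turns on the causal role of traffic source.
Traffic source here is a post-treatment variable shaped by the variant; conditioning on it would introduce bias rather than remove it. The overall comparison is the causal one.
So P(outcome | do(Variant L)) is just the pooled rate for Variant L: 332/1000 = 0.332.

0.33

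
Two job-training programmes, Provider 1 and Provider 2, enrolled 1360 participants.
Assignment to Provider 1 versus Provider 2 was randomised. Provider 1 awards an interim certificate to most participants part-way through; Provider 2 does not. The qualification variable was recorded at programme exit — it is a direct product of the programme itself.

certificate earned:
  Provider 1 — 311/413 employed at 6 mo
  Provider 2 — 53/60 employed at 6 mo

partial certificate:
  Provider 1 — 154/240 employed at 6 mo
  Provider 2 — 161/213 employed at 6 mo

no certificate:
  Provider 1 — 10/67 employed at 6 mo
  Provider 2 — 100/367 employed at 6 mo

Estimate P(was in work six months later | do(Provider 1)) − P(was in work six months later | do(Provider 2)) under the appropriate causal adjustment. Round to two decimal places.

Because the programme influences qualification attained during the programme, qualification attained during the programme is a post-treatment mediator, not a confounder. Stratifying on it would bias the estimate; the causal effect is the crude pooled difference.
The causal difference is the pooled difference: 0.660 − 0.491 = +0.169.

+0.17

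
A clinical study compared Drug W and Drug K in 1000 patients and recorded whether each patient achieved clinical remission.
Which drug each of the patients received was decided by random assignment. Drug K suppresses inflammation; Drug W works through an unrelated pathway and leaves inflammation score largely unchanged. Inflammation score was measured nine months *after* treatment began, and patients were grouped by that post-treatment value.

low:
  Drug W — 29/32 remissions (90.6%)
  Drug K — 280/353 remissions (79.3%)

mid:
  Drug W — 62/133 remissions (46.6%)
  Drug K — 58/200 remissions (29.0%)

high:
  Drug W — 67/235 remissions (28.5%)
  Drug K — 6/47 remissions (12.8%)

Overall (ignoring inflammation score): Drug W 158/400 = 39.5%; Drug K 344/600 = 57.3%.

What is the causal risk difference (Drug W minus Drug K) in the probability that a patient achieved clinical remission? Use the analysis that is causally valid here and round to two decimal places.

Inflammation score is downstream of the drug. One should not condition on a consequence of treatment, so the overall rates are the right comparison.
The causal difference is the pooled difference: 0.395 − 0.573 = -0.178.

-0.18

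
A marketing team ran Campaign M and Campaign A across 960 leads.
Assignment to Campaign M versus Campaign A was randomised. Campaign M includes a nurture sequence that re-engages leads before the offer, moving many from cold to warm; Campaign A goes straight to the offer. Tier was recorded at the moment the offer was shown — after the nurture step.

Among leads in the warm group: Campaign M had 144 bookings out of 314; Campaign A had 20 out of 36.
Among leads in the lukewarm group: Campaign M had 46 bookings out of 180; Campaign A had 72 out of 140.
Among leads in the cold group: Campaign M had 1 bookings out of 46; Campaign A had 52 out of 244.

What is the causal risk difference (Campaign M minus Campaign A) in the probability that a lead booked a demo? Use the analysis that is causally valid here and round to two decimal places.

Within every engagement tier level Campaign A has the higher rate, yet pooled Campaign M does — Simpson's reversal.
The distribution of engagement tier is itself part of what the campaign does — it is an intermediate outcome. Holding it fixed would remove that part of the effect; the total effect is the pooled difference.
The causal difference is the pooled difference: 0.354 − 0.343 = +0.011.

+0.01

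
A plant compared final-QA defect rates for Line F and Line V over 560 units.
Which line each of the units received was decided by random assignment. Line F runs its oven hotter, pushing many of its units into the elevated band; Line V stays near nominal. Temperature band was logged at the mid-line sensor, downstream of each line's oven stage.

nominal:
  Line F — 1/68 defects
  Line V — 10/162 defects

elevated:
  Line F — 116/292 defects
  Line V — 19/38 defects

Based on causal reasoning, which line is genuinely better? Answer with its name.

Line V

In-process temperature band here is a post-treatment variable shaped by the line; conditioning on it would introduce bias rather than remove it. The overall comparison is the causal one.
Pooled: Line F 32.5% vs Line V 14.5%; Line V is lower overall.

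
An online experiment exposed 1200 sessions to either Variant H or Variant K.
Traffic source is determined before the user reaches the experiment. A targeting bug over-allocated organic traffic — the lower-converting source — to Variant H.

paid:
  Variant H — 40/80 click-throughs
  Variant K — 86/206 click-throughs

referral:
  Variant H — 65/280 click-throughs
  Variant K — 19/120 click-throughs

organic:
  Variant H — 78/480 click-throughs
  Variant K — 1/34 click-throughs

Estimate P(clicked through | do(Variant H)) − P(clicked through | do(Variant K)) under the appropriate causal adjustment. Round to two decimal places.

+0.10

The stratified and pooled comparisons disagree (Variant H wins within each traffic source; Variant K wins overall), so the answer turns on the causal role of traffic source.
Here traffic source is a common cause — it drives both which variant a case falls under and the outcome. The crude comparison mixes populations; the stratum-specific rates are the causally relevant ones.
Adjusting over the population distribution of traffic source: 0.238·(0.500−0.417) + 0.333·(0.232−0.158) + 0.428·(0.163−0.029) = +0.101.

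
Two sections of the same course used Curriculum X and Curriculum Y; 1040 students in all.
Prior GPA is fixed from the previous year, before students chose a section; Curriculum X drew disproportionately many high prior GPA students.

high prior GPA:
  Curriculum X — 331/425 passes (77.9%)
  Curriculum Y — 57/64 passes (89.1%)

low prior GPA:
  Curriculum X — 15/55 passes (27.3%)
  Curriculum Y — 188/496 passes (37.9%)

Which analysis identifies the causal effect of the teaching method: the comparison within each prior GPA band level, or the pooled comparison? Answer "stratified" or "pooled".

stratified

The prior GPA band-specific comparison favours Curriculum Y throughout, but the pooled figures favour Curriculum X. The question is whether to condition on prior GPA band.
Since prior GPA band is a pre-existing factor (not a product of the teaching method) and it affects the outcome on its own, it is a confounder. The stratified rates, not the pooled rate, identify the causal effect.
Within each level — high prior GPA: 77.9% vs 89.1%; low prior GPA: 27.3% vs 37.9% — Curriculum Y is higher every time.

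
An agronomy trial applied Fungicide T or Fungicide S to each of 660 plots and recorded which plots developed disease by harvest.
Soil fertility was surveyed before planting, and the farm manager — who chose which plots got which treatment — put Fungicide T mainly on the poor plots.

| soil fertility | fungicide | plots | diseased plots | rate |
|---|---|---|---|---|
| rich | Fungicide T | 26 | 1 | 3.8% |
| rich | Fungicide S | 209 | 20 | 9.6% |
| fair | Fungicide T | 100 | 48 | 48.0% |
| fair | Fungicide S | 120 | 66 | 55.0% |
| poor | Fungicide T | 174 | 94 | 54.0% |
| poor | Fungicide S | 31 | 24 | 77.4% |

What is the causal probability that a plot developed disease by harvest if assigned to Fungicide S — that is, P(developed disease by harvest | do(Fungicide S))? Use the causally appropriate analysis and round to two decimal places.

The imbalance in soil fertility arose from how plots were allocated, not from anything the fungicide did; and soil fertility independently affects the outcome. The pooled gap is confounded — condition on soil fertility.
Standardising Fungicide S to the population soil fertility mix: 0.356·20/209 + 0.333·66/120 + 0.311·24/31 = 0.458.

0.46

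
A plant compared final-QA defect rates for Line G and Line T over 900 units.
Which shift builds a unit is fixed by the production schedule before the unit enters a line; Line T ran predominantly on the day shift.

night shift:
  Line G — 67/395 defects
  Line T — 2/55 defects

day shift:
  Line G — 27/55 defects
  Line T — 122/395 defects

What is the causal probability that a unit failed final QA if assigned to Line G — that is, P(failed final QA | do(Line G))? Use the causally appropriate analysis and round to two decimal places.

0.33

Within every shift level Line T has the lower rate, yet pooled Line G does — Simpson's reversal.
Here shift is a common cause — it drives both which line a case falls under and the outcome. The crude comparison mixes populations; the stratum-specific rates are the causally relevant ones.
Standardising Line G to the population shift mix: 0.500·67/395 + 0.500·27/55 = 0.330.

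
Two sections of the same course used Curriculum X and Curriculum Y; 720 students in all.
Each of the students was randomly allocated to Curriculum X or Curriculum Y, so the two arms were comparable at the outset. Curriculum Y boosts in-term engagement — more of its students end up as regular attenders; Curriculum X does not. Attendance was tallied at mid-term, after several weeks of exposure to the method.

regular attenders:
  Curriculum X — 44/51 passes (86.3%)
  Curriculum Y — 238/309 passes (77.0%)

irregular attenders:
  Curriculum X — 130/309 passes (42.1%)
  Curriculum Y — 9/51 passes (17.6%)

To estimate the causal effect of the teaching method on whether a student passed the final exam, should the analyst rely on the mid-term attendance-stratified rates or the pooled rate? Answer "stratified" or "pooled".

Curriculum X is higher inside every mid-term attendance stratum but Curriculum Y is higher in aggregate. Whether to stratify depends on how mid-term attendance relates to the teaching method.
Stratifying would compare teaching methods among students the teaching methods themselves sorted into mid-term attendance groups — a form of selection on an intermediate. The unconditioned pooled rates give the total causal effect.
Pooled: Curriculum X 48.3% vs Curriculum Y 68.6%; Curriculum Y is higher overall.

pooled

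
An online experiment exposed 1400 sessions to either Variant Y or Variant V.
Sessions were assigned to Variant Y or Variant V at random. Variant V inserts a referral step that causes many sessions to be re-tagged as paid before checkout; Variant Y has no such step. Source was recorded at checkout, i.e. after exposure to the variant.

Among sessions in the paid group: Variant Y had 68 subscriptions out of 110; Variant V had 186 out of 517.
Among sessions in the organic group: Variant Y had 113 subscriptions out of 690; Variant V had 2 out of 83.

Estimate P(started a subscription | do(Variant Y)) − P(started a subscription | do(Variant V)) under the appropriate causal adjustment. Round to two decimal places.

-0.09

Traffic source lies on the pathway variant → traffic source → outcome, so adjusting for it blocks the indirect effect. For the total causal effect of variant, use the unadjusted pooled rates.
The causal difference is the pooled difference: 0.226 − 0.313 = -0.087.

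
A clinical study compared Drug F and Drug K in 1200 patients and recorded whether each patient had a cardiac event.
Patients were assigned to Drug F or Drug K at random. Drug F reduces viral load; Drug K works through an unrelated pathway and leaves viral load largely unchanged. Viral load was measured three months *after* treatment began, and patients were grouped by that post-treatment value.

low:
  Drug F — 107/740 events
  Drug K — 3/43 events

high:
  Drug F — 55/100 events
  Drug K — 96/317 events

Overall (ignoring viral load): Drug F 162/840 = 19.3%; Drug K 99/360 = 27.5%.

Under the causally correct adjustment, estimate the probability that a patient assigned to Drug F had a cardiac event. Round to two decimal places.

Drug K is lower inside every viral load stratum but Drug F is lower in aggregate. Whether to stratify depends on how viral load relates to the drug.
Viral load is downstream of the drug. One should not condition on a consequence of treatment, so the overall rates are the right comparison.
So P(outcome | do(Drug F)) is just the pooled rate for Drug F: 162/840 = 0.193.

0.19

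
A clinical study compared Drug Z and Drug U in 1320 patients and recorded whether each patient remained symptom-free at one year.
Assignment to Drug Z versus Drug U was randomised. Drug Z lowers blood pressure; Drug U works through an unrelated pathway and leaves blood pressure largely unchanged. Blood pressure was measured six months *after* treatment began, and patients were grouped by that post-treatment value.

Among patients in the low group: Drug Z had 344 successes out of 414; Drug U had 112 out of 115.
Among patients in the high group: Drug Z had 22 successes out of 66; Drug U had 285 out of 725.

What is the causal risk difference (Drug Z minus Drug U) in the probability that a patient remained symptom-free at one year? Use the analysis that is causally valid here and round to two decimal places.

+0.29

The distribution of blood pressure is itself part of what the drug does — it is an intermediate outcome. Holding it fixed would remove that part of the effect; the total effect is the pooled difference.
The causal difference is the pooled difference: 0.762 − 0.473 = +0.290.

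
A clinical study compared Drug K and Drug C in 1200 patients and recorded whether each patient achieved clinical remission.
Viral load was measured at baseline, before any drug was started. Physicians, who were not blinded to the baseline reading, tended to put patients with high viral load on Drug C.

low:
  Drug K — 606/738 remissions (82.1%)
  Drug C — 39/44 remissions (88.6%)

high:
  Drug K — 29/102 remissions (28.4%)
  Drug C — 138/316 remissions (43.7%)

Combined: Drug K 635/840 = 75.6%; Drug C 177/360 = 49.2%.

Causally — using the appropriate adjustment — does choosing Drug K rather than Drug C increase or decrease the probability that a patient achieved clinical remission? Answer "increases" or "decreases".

The imbalance in viral load arose from how patients were allocated, not from anything the drug did; and viral load independently affects the outcome. The pooled gap is confounded — condition on viral load.
Within each level — low: 82.1% vs 88.6%; high: 28.4% vs 43.7% — Drug C is higher every time.

decreases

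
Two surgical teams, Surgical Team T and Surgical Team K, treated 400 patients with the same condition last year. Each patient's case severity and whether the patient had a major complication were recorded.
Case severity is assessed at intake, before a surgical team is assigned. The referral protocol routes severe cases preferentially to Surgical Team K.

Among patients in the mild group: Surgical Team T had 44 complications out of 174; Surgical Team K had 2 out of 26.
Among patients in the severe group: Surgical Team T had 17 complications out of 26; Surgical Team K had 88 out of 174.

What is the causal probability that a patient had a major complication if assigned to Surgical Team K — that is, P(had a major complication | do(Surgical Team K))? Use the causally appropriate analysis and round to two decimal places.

The imbalance in case severity arose from how patients were allocated, not from anything the surgical team did; and case severity independently affects the outcome. The pooled gap is confounded — condition on case severity.
Standardising Surgical Team K to the population case severity mix: 0.500·2/26 + 0.500·88/174 = 0.291.

0.29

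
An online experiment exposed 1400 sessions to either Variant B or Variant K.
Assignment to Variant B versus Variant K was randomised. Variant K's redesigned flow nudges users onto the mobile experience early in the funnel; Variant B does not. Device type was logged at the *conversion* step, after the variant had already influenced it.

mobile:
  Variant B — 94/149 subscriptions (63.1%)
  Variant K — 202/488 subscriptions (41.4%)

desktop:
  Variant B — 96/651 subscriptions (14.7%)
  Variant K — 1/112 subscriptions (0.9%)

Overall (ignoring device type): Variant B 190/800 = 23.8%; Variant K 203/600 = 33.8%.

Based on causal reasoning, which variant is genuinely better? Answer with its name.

The stratified and pooled comparisons disagree (Variant B wins within each device type; Variant K wins overall), so the answer turns on the causal role of device type.
Because the variant influences device type, device type is a post-treatment mediator, not a confounder. Stratifying on it would bias the estimate; the causal effect is the crude pooled difference.
Pooled: Variant B 23.8% vs Variant K 33.8%; Variant K is higher overall.

Variant K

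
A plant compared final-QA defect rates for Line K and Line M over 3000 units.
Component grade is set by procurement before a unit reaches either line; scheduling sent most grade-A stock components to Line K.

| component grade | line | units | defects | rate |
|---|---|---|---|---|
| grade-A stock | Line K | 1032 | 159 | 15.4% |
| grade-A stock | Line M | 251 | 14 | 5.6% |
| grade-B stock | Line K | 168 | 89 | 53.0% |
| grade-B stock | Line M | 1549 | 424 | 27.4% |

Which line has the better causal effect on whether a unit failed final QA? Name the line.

Component grade satisfies the back-door criterion: it is not a descendant of the line, and it blocks the spurious path from line to outcome. Adjusting for it (i.e., using the within-component grade rates) gives the causal effect.
Within each level — grade-A stock: 15.4% vs 5.6%; grade-B stock: 53.0% vs 27.4% — Line M is lower every time.

Line M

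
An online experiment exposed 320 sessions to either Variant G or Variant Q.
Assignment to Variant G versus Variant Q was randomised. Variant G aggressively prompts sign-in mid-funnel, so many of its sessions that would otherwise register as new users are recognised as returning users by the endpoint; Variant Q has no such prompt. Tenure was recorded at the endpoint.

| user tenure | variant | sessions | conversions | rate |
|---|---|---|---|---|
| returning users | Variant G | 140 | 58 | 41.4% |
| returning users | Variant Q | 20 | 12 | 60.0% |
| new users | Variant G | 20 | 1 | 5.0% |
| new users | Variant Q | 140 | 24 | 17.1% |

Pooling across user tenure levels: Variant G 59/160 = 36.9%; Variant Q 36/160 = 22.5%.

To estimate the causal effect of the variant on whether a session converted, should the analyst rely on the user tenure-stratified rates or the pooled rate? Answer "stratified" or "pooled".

pooled

The distribution of user tenure is itself part of what the variant does — it is an intermediate outcome. Holding it fixed would remove that part of the effect; the total effect is the pooled difference.
Pooled: Variant G 36.9% vs Variant Q 22.5%; Variant G is higher overall.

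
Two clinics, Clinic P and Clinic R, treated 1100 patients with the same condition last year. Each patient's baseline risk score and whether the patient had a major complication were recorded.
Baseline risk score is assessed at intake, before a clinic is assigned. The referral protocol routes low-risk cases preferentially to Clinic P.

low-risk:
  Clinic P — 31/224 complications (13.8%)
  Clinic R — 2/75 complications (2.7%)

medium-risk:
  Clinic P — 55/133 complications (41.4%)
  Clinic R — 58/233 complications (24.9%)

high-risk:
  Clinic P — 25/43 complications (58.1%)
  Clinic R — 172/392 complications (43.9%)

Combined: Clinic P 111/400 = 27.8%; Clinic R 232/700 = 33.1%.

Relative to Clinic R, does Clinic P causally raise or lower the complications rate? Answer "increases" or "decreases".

increases

Here baseline risk score is a common cause — it drives both which clinic a case falls under and the outcome. The crude comparison mixes populations; the stratum-specific rates are the causally relevant ones.
Within each level — low-risk: 13.8% vs 2.7%; medium-risk: 41.4% vs 24.9%; high-risk: 58.1% vs 43.9% — Clinic R is lower every time.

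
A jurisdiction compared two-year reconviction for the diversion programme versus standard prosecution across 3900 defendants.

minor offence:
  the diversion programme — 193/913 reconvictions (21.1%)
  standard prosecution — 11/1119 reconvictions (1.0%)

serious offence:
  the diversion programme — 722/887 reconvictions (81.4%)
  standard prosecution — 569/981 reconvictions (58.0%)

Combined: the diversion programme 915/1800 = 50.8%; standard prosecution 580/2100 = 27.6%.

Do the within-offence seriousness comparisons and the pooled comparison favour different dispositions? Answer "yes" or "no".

Within each offence seriousness level (minor offence 21.1% vs 1.0%; serious offence 81.4% vs 58.0%), standard prosecution has the lower rate every time. Pooled: 50.8% vs 27.6% — standard prosecution has the lower rate overall. They agree.

no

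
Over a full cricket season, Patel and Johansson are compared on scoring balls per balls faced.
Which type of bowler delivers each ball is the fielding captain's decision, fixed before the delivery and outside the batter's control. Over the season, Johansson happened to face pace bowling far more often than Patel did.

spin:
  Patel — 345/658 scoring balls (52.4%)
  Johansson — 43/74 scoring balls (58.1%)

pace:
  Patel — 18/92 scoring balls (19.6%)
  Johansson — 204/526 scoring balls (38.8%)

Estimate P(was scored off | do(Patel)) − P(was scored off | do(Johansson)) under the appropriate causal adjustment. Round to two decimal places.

Since bowling type is a pre-existing factor (not a product of the player) and it affects the outcome on its own, it is a confounder. The stratified rates, not the pooled rate, identify the causal effect.
Adjusting over the population distribution of bowling type: 0.542·(0.524−0.581) + 0.458·(0.196−0.388) = -0.119.

-0.12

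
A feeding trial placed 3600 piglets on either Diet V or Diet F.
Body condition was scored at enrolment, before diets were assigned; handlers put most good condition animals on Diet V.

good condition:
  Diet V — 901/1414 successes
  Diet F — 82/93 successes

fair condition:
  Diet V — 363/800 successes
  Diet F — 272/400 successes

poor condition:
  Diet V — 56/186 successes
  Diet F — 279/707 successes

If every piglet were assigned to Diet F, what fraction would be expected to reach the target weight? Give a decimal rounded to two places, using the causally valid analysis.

The starting body condition-specific comparison favours Diet F throughout, but the pooled figures favour Diet V. The question is whether to condition on starting body condition.
Nothing the diet does changes starting body condition; the imbalance is an allocation artefact. With starting body condition also predicting the outcome, the pooled figure is confounded, and the within-stratum comparison is the causal one.
Standardising Diet F to the population starting body condition mix: 0.419·82/93 + 0.333·272/400 + 0.248·279/707 = 0.694.

0.69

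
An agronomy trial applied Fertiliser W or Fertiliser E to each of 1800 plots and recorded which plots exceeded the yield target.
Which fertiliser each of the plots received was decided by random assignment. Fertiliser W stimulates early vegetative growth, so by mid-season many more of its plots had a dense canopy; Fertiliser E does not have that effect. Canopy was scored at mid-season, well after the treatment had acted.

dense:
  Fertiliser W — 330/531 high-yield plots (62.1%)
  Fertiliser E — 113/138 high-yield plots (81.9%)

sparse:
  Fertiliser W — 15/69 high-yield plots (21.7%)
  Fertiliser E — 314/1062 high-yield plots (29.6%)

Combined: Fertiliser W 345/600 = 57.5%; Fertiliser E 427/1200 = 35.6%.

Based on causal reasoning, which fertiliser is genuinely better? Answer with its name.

Fertiliser W

The stratified and pooled comparisons disagree (Fertiliser E wins within each mid-season canopy; Fertiliser W wins overall), so the answer turns on the causal role of mid-season canopy.
Mid-season canopy lies on the pathway fertiliser → mid-season canopy → outcome, so adjusting for it blocks the indirect effect. For the total causal effect of fertiliser, use the unadjusted pooled rates.
Pooled: Fertiliser W 57.5% vs Fertiliser E 35.6%; Fertiliser W is higher overall.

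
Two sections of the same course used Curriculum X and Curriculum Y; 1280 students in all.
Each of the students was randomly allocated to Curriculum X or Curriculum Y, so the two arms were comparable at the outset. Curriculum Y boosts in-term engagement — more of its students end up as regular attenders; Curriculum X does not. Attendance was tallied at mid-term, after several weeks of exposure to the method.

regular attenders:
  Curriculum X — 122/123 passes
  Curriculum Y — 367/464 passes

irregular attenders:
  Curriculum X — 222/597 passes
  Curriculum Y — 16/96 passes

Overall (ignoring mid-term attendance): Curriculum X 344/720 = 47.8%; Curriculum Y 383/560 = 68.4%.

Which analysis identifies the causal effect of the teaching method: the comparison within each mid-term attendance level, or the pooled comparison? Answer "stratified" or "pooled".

pooled

Mid-term attendance here is a post-treatment variable shaped by the teaching method; conditioning on it would introduce bias rather than remove it. The overall comparison is the causal one.
Pooled: Curriculum X 47.8% vs Curriculum Y 68.4%; Curriculum Y is higher overall.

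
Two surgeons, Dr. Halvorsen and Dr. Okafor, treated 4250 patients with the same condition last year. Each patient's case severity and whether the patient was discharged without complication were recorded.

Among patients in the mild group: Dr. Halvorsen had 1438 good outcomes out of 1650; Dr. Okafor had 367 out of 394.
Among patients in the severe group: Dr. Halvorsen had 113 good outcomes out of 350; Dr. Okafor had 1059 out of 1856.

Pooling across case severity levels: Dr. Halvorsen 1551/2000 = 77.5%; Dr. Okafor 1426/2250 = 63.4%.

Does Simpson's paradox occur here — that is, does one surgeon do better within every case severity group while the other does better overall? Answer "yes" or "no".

Within each case severity level (mild 87.2% vs 93.1%; severe 32.3% vs 57.1%), Dr. Okafor has the higher rate every time. Pooled: 77.5% vs 63.4% — Dr. Halvorsen has the higher rate overall. The two comparisons disagree.

yes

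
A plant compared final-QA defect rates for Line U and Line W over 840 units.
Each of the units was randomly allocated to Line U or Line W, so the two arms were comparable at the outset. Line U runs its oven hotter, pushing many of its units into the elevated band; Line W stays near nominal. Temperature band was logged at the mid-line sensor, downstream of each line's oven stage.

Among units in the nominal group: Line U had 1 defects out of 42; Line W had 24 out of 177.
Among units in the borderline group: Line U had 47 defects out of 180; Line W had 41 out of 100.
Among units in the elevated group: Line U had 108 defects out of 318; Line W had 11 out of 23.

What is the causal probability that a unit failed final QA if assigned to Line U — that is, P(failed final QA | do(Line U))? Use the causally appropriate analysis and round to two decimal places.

0.29

The in-process temperature band-specific comparison favours Line U throughout, but the pooled figures favour Line W. The question is whether to condition on in-process temperature band.
In-process temperature band here is a post-treatment variable shaped by the line; conditioning on it would introduce bias rather than remove it. The overall comparison is the causal one.
So P(outcome | do(Line U)) is just the pooled rate for Line U: 156/540 = 0.289.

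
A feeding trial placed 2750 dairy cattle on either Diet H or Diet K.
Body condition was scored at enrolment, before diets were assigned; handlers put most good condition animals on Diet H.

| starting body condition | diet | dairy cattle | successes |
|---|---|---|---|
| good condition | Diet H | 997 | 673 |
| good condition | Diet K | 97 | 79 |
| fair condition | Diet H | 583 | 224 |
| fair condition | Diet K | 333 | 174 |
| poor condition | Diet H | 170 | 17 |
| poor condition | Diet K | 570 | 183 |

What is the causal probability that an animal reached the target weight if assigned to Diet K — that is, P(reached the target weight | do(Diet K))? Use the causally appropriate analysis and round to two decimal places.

0.58

Within every starting body condition level Diet K has the higher rate, yet pooled Diet H does — Simpson's reversal.
The imbalance in starting body condition arose from how dairy cattle were allocated, not from anything the diet did; and starting body condition independently affects the outcome. The pooled gap is confounded — condition on starting body condition.
Standardising Diet K to the population starting body condition mix: 0.398·79/97 + 0.333·174/333 + 0.269·183/570 = 0.584.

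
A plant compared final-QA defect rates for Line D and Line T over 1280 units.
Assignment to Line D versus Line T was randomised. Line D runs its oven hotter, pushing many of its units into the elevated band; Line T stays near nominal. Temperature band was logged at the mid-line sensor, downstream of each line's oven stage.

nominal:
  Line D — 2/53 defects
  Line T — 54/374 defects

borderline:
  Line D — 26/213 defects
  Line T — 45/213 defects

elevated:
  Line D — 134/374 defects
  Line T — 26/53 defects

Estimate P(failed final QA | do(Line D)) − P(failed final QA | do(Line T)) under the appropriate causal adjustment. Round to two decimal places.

In-process temperature band is recorded after the line and is itself shifted by it — it sits on the causal path from line to outcome. Conditioning on a mediator would strip out part of the effect we want; the pooled comparison gives the total causal effect.
The causal difference is the pooled difference: 0.253 − 0.195 = +0.058.

+0.06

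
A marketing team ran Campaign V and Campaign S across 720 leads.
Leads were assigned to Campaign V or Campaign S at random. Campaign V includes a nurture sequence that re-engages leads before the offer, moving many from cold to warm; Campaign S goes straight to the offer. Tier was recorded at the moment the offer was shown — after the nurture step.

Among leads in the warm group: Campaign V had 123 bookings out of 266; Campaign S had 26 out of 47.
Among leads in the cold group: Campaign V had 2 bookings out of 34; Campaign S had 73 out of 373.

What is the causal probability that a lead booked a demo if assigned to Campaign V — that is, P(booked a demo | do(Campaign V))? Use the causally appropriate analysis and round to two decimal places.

0.42

The engagement tier-specific comparison favours Campaign S throughout, but the pooled figures favour Campaign V. The question is whether to condition on engagement tier.
Stratifying would compare campaigns among leads the campaigns themselves sorted into engagement tier groups — a form of selection on an intermediate. The unconditioned pooled rates give the total causal effect.
So P(outcome | do(Campaign V)) is just the pooled rate for Campaign V: 125/300 = 0.417.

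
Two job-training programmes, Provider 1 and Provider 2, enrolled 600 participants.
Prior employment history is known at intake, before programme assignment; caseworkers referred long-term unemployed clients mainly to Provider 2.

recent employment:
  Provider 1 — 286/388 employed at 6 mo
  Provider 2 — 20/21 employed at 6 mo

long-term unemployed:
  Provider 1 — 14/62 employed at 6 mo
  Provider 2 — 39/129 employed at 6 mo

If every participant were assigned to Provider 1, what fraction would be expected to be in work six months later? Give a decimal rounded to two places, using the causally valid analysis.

Prior employment history satisfies the back-door criterion: it is not a descendant of the programme, and it blocks the spurious path from programme to outcome. Adjusting for it (i.e., using the within-prior employment history rates) gives the causal effect.
Standardising Provider 1 to the population prior employment history mix: 0.682·286/388 + 0.318·14/62 = 0.574.

0.57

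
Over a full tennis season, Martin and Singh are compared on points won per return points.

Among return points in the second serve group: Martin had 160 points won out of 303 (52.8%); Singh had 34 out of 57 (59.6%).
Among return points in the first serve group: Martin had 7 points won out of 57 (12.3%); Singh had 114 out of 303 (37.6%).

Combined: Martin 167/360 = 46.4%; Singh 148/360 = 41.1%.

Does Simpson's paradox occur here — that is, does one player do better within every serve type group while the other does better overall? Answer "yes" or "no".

yes

Within each serve type level (second serve 52.8% vs 59.6%; first serve 12.3% vs 37.6%), Singh has the higher rate every time. Pooled: 46.4% vs 41.1% — Martin has the higher rate overall. The two comparisons disagree.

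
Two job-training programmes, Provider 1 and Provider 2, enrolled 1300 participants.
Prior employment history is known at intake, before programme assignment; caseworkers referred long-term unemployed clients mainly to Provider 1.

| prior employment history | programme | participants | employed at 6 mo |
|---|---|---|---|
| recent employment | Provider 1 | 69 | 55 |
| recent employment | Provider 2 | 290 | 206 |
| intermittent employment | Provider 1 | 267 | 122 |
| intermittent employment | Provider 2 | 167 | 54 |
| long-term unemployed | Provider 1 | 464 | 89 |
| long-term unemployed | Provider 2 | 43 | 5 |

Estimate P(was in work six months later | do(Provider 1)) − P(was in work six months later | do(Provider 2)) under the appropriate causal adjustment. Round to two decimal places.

Provider 1 is higher inside every prior employment history stratum but Provider 2 is higher in aggregate. Whether to stratify depends on how prior employment history relates to the programme.
The imbalance in prior employment history arose from how participants were allocated, not from anything the programme did; and prior employment history independently affects the outcome. The pooled gap is confounded — condition on prior employment history.
Adjusting over the population distribution of prior employment history: 0.276·(0.797−0.710) + 0.334·(0.457−0.323) + 0.390·(0.192−0.116) = +0.098.

+0.10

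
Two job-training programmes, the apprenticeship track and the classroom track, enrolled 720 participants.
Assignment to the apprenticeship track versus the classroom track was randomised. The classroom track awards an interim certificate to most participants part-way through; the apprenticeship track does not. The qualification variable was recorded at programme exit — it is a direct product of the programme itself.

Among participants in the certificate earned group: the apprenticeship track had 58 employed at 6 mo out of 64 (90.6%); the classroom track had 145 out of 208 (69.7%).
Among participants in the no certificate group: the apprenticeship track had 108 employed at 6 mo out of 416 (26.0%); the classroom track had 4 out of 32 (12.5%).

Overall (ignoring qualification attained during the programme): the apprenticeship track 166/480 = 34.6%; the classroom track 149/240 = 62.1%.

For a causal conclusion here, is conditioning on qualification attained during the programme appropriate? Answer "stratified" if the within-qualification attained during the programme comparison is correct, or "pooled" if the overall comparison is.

Stratifying would compare programmes among participants the programmes themselves sorted into qualification attained during the programme groups — a form of selection on an intermediate. The unconditioned pooled rates give the total causal effect.
Pooled: the apprenticeship track 34.6% vs the classroom track 62.1%; the classroom track is higher overall.

pooled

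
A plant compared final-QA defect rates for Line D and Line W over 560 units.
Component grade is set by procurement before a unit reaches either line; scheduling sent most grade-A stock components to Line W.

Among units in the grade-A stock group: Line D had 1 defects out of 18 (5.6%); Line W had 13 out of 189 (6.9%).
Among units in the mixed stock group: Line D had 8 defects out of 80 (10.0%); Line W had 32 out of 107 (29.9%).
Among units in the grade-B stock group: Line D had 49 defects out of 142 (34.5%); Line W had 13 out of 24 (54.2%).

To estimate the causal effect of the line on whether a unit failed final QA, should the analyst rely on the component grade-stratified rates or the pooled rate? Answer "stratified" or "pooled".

stratified

Line D is lower inside every component grade stratum but Line W is lower in aggregate. Whether to stratify depends on how component grade relates to the line.
Component grade differs across lines for reasons unrelated to any effect of the line itself, and it separately predicts the outcome — a classic confounder. We must compare within component grade levels.
Within each level — grade-A stock: 5.6% vs 6.9%; mixed stock: 10.0% vs 29.9%; grade-B stock: 34.5% vs 54.2% — Line D is lower every time.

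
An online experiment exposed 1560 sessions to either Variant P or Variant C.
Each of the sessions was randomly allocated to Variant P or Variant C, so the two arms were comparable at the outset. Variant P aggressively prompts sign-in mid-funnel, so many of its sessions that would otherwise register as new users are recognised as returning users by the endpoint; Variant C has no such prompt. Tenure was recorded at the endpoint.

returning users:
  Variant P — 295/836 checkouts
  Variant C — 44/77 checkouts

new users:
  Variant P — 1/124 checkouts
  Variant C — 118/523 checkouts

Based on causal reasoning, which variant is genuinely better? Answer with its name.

Variant P

The user tenure-specific comparison favours Variant C throughout, but the pooled figures favour Variant P. The question is whether to condition on user tenure.
User tenure is downstream of the variant. One should not condition on a consequence of treatment, so the overall rates are the right comparison.
Pooled: Variant P 30.8% vs Variant C 27.0%; Variant P is higher overall.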